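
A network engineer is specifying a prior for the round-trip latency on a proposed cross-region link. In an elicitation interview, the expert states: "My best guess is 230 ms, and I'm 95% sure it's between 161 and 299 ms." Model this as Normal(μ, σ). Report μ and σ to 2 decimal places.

A symmetric 95% interval runs μ ± z·σ with z = 1.96.
Half-width = 69, so σ = 69/1.96 = 35.20.
μ is the stated best guess, 230.00.

μ = 230.00, σ = 35.20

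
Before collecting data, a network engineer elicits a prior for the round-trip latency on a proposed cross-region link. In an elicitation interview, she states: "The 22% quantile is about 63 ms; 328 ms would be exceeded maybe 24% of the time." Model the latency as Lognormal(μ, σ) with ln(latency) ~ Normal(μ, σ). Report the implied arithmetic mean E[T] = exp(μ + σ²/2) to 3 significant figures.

If T ~ Lognormal(μ,σ) then ln T ~ Normal(μ,σ), so the p-quantile of ln T is μ + z_p·σ.
ln(63) = 4.143 and ln(328) = 5.793; z_{0.22} = -0.7722, z_{0.76} = 0.7063.
σ = (5.793 − 4.143)/(0.7063 − (-0.7722)) = 1.116.
μ = 4.143 − (-0.7722)·1.116 = 5.005.
E[T] = exp(μ + σ²/2) = exp(5.005 + 0.6226) = 278 ms.

E[T] ≈ 278 ms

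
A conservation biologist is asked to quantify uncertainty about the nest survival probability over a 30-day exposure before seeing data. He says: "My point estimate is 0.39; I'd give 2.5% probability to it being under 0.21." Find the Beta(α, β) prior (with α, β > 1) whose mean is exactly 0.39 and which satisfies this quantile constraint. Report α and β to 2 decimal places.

With mean 0.39 fixed, write α = 0.39s, β = 0.61s where s = α+β.
Need P(θ < 0.21) = 0.025 under Beta(0.39s, 0.61s). Normal approximation: (q−m)/√(m(1−m)/s) ≈ z_{0.025} = -1.96, so s ≈ 0.39·0.61·(-1.96)²/(0.21−0.39)² = 28.2.
At s = 28.2: P(θ<0.21) ≈ 0.017. Adjusting to match 0.025 gives s ≈ 24.17.
So α = 0.39·24.17 ≈ 9.42, β = 0.61·24.17 ≈ 14.74.

α ≈ 9.42, β ≈ 14.74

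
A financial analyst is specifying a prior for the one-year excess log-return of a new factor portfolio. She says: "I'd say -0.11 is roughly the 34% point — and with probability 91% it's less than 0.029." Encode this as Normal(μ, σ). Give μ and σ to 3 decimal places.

The p-quantile of Normal(μ,σ) is μ + z_p·σ, with z_{0.34} = -0.4125 and z_{0.91} = 1.341.
Eliminate σ: μ = (z₂·x₁ − z₁·x₂)/(z₂ − z₁) = (1.341·-0.11 − (-0.4125)·0.029)/1.753 = -0.077.
Then σ = (x₂ − x₁)/(z₂ − z₁) = (0.029 − -0.11)/1.753 = 0.079.

μ = -0.077, σ = 0.079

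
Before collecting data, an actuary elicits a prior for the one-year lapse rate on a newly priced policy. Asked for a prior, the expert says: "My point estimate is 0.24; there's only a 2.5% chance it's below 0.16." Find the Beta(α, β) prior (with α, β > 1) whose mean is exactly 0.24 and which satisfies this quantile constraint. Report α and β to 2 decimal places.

With mean 0.24 fixed, write α = 0.24s, β = 0.76s where s = α+β.
Need P(θ < 0.16) = 0.025 under Beta(0.24s, 0.76s). Normal approximation: (q−m)/√(m(1−m)/s) ≈ z_{0.025} = -1.96, so s ≈ 0.24·0.76·(-1.96)²/(0.16−0.24)² = 109.5.
At s = 109.5: P(θ<0.16) ≈ 0.017. Adjusting to match 0.025 gives s ≈ 94.85.
So α = 0.24·94.85 ≈ 22.77, β = 0.76·94.85 ≈ 72.09.

α ≈ 22.77, β ≈ 72.09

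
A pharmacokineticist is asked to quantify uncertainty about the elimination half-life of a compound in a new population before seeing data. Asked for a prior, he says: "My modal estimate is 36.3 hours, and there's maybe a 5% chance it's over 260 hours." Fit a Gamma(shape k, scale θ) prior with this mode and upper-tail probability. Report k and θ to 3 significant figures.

k ≈ 1.56, θ ≈ 64.8

Gamma(k,θ) with k>1 has mode (k−1)θ, so θ = 36.3/(k−1).
Need P(X < 260) = 0.95 with θ tied to k this way. Start at k = 2, θ = 36.3: P(X<260) ≈ 0.994.
Too high — lower k to spread out. Iterating converges to k ≈ 1.56.
Then θ = 36.3/(1.56−1) ≈ 64.8.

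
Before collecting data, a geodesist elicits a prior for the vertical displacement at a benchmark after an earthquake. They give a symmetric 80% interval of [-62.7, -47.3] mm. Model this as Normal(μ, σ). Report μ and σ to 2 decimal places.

A symmetric 80% interval runs μ ± z·σ with z = 1.282.
Half-width = 7.7, so σ = 7.7/1.282 = 6.01.
μ is the interval midpoint, -55.00.

μ = -55.00, σ = 6.01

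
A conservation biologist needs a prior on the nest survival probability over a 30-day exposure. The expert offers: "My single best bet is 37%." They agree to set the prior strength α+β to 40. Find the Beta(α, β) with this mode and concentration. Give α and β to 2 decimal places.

α = 15.06, β = 24.94

For α,β > 1 the Beta mode is (α−1)/(α+β−2). With α+β = 40, the mode is (α−1)/38.
Set (α−1)/38 = 0.37 → α = 1 + 0.37·38 = 15.06.
β = 40 − α = 24.94.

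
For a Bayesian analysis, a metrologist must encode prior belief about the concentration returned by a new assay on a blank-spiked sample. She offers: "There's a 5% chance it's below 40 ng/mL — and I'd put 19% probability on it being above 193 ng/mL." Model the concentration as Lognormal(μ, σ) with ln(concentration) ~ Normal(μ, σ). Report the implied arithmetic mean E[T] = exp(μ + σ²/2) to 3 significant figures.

If T ~ Lognormal(μ,σ) then ln T ~ Normal(μ,σ), so the p-quantile of ln T is μ + z_p·σ.
ln(40) = 3.689 and ln(193) = 5.263; z_{0.05} = -1.645, z_{0.81} = 0.8779.
σ = (5.263 − 3.689)/(0.8779 − (-1.645)) = 0.624.
μ = 3.689 − (-1.645)·0.624 = 4.715.
E[T] = exp(μ + σ²/2) = exp(4.715 + 0.1946) = 136 ng/mL.

E[T] ≈ 136 ng/mL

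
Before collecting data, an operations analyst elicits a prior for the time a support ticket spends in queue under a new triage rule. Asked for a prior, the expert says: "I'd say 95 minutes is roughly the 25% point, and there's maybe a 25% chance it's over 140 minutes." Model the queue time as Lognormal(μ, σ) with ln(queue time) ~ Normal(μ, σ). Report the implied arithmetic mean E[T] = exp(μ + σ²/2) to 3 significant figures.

If T ~ Lognormal(μ,σ) then ln T ~ Normal(μ,σ), so the p-quantile of ln T is μ + z_p·σ.
ln(95) = 4.554 and ln(140) = 4.942; z_{0.25} = -0.6745, z_{0.75} = 0.6745.
σ = (4.942 − 4.554)/(0.6745 − (-0.6745)) = 0.287.
μ = 4.554 − (-0.6745)·0.287 = 4.748.
E[T] = exp(μ + σ²/2) = exp(4.748 + 0.0413) = 120 minutes.

E[T] ≈ 120 minutes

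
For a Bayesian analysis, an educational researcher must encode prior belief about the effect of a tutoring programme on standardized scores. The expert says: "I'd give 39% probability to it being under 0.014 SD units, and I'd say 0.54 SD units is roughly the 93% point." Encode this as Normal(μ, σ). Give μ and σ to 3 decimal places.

For Normal(μ,σ), the p-quantile is μ + z_p·σ. Here z_{0.39} = -0.2793, z_{0.93} = 1.476.
So 0.014 = μ − 0.2793σ and 0.54 = μ + 1.476σ.
Subtracting: σ = (0.54 − 0.014)/(1.476 − (-0.2793)) = 0.300.
Then μ = 0.014 − (-0.2793)·0.300 = 0.098.

μ = 0.098, σ = 0.300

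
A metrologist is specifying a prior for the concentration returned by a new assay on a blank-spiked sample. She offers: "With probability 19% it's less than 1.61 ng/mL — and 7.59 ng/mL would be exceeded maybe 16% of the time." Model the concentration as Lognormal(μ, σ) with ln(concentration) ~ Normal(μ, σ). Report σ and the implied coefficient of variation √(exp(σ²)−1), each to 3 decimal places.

σ ≈ 0.828, CV ≈ 0.993

If T ~ Lognormal(μ,σ) then ln T ~ Normal(μ,σ), so the p-quantile of ln T is μ + z_p·σ.
ln(1.61) = 0.4762 and ln(7.59) = 2.027; z_{0.19} = -0.8779, z_{0.84} = 0.9945.
σ = (2.027 − 0.4762)/(0.9945 − (-0.8779)) = 0.828.
μ = 0.4762 − (-0.8779)·0.828 = 1.203.
CV = √(exp(σ²)−1) = √(exp(0.6858)−1) = 0.993.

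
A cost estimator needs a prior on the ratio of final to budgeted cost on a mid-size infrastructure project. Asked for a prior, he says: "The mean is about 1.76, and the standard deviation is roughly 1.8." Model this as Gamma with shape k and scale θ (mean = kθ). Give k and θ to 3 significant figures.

k ≈ 0.956, θ ≈ 1.84

For Gamma(k, scale θ): mean = kθ, variance = kθ², so CV = 1/√k.
CV = SD/mean = 1.8/1.76 = 1.023, hence k = 1/CV² = 0.956.
Then θ = mean/k = 1.76/0.956 = 1.84.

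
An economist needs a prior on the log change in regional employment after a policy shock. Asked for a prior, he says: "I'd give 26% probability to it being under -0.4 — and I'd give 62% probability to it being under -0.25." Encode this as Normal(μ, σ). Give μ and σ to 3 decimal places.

μ = -0.298, σ = 0.158

For Normal(μ,σ), the p-quantile is μ + z_p·σ. Here z_{0.26} = -0.6433, z_{0.62} = 0.3055.
So -0.4 = μ − 0.6433σ and -0.25 = μ + 0.3055σ.
Subtracting: σ = (-0.25 − -0.4)/(0.3055 − (-0.6433)) = 0.158.
Then μ = -0.4 − (-0.6433)·0.158 = -0.298.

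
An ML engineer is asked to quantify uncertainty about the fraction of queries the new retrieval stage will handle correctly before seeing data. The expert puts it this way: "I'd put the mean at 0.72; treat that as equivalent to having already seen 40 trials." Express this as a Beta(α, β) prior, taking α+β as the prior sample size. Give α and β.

Under the effective-sample-size interpretation, Beta(α, β) has prior mean α/(α+β) and prior sample size α+β.
So α+β = 40 and α/(α+β) = 0.72, giving α = 0.72·40 = 28.8 and β = 40 − 28.8 = 11.2.

α = 28.8, β = 11.2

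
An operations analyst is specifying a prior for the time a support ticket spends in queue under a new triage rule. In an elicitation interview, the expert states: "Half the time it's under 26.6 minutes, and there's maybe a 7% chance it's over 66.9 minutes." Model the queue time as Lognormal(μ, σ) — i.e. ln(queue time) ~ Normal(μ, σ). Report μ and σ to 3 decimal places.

μ ≈ 3.281, σ ≈ 0.625

If T ~ Lognormal(μ,σ) then ln T ~ Normal(μ,σ), so the p-quantile of ln T is μ + z_p·σ.
ln(26.6) = 3.281 and ln(66.9) = 4.203; z_{0.5} = 0, z_{0.93} = 1.476.
σ = (4.203 − 3.281)/(1.476 − (0)) = 0.625.
μ = 3.281 − (0)·0.625 = 3.281.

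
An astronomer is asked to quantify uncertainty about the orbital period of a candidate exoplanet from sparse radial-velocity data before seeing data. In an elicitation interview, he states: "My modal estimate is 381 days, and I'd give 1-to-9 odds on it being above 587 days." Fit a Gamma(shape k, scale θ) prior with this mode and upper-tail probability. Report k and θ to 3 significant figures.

Gamma(k,θ) with k>1 has mode (k−1)θ, so θ = 381/(k−1).
Need P(X < 587) = 0.9 with θ tied to k this way. Start at k = 2, θ = 381: P(X<587) ≈ 0.456.
Too low — raise k to concentrate. Iterating converges to k ≈ 11.
Then θ = 381/(11−1) ≈ 38.1.

k ≈ 11, θ ≈ 38.1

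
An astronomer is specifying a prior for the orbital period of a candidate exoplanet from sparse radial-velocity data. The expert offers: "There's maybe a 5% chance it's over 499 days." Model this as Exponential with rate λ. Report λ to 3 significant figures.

λ ≈ 0.006

P(T > 499.0) = e^(−λ·499.0) = 0.05, so λ = −ln(0.05)/499.0 = 0.006.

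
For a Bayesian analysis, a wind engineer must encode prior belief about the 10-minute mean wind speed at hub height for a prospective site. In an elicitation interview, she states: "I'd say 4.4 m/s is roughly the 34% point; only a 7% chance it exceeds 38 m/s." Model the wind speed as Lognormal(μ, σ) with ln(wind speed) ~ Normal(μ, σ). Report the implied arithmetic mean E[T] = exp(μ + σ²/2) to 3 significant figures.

E[T] ≈ 13.5 m/s

If T ~ Lognormal(μ,σ) then ln T ~ Normal(μ,σ), so the p-quantile of ln T is μ + z_p·σ.
ln(4.4) = 1.482 and ln(38) = 3.638; z_{0.34} = -0.4125, z_{0.93} = 1.476.
σ = (3.638 − 1.482)/(1.476 − (-0.4125)) = 1.142.
μ = 1.482 − (-0.4125)·1.142 = 1.953.
E[T] = exp(μ + σ²/2) = exp(1.953 + 0.6518) = 13.5 m/s.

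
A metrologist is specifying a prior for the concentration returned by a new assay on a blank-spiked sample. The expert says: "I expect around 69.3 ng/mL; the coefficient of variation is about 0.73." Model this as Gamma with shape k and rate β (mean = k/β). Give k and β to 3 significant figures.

k ≈ 1.88, β ≈ 0.0271

For Gamma(k, rate β): mean = k/β, variance = k/β², so CV = 1/√k.
CV = 0.73, hence k = 1/CV² = 1.88.
Then β = k/mean = 1.88/69.3 = 0.0271.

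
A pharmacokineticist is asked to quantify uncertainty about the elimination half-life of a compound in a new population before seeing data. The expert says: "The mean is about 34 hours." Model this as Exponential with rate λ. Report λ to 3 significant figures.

λ ≈ 0.0294

Exponential mean = 1/λ, so λ = 1/34.0 = 0.0294.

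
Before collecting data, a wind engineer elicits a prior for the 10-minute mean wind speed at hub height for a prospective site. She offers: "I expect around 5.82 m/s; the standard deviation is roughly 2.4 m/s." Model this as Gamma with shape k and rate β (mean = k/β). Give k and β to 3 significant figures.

k ≈ 5.88, β ≈ 1.01

For Gamma(k, rate β): mean = k/β, variance = k/β², so CV = 1/√k.
CV = SD/mean = 2.4/5.82 = 0.4124, hence k = 1/CV² = 5.88.
Then β = k/mean = 5.88/5.82 = 1.01.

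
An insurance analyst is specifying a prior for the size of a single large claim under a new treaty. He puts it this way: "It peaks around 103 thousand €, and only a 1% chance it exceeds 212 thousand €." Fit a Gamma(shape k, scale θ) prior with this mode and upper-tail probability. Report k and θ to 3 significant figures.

k ≈ 10.4, θ ≈ 11

Gamma(k,θ) with k>1 has mode (k−1)θ, so θ = 103/(k−1).
Need P(X < 212) = 0.99 with θ tied to k this way. Start at k = 2, θ = 103: P(X<212) ≈ 0.610.
Too low — raise k to concentrate. Iterating converges to k ≈ 10.4.
Then θ = 103/(10.4−1) ≈ 11.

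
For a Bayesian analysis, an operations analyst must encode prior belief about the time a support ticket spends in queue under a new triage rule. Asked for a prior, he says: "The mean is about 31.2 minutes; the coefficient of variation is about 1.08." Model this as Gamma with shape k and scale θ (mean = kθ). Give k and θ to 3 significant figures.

For Gamma(k, scale θ): mean = kθ, variance = kθ², so CV = 1/√k.
CV = 1.08, hence k = 1/CV² = 0.857.
Then θ = mean/k = 31.2/0.857 = 36.4.

k ≈ 0.857, θ ≈ 36.4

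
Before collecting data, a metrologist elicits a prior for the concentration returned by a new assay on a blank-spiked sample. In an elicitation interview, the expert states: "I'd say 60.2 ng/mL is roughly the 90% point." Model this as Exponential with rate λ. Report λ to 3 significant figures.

λ ≈ 0.0382

P(T < 60.2) = 1 − e^(−λ·60.2) = 0.9, so λ = −ln(1−0.9)/60.2 = −ln(0.1)/60.2 = 0.0382.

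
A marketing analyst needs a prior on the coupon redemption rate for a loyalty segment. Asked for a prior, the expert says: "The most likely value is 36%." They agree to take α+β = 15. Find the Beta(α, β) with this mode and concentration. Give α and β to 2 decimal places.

α = 5.68, β = 9.32

For α,β > 1 the Beta mode is (α−1)/(α+β−2). With α+β = 15, the mode is (α−1)/13.
Set (α−1)/13 = 0.36 → α = 1 + 0.36·13 = 5.68.
β = 15 − α = 9.32.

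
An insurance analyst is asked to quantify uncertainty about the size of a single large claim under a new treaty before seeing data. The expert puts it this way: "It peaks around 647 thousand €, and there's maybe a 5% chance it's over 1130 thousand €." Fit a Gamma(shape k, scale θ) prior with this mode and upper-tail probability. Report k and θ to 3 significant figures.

Gamma(k,θ) with k>1 has mode (k−1)θ, so θ = 647/(k−1).
Need P(X < 1130) = 0.95 with θ tied to k this way. Start at k = 2, θ = 647: P(X<1130) ≈ 0.521.
Too low — raise k to concentrate. Iterating converges to k ≈ 9.97.
Then θ = 647/(9.97−1) ≈ 72.1.

k ≈ 9.97, θ ≈ 72.1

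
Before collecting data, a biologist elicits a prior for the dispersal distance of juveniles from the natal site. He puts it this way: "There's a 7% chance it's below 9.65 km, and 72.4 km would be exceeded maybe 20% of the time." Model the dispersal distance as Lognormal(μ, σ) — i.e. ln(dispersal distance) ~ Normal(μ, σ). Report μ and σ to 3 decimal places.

μ ≈ 3.550, σ ≈ 0.870

If T ~ Lognormal(μ,σ) then ln T ~ Normal(μ,σ), so the p-quantile of ln T is μ + z_p·σ.
ln(9.65) = 2.267 and ln(72.4) = 4.282; z_{0.07} = -1.476, z_{0.8} = 0.8416.
σ = (4.282 − 2.267)/(0.8416 − (-1.476)) = 0.870.
μ = 2.267 − (-1.476)·0.870 = 3.550.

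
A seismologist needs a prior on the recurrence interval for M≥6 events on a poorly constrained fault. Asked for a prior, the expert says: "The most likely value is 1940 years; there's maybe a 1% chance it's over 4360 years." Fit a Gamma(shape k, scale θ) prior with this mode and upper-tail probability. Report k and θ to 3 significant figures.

k ≈ 8.32, θ ≈ 265

Gamma(k,θ) with k>1 has mode (k−1)θ, so θ = 1940/(k−1).
Need P(X < 4360) = 0.99 with θ tied to k this way. Start at k = 2, θ = 1940: P(X<4360) ≈ 0.657.
Too low — raise k to concentrate. Iterating converges to k ≈ 8.32.
Then θ = 1940/(8.32−1) ≈ 265.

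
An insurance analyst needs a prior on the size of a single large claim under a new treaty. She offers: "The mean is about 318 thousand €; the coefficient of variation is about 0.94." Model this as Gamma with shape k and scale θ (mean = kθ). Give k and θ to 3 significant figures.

For Gamma(k, scale θ): mean = kθ, variance = kθ², so CV = 1/√k.
CV = 0.94, hence k = 1/CV² = 1.13.
Then θ = mean/k = 318/1.13 = 281.

k ≈ 1.13, θ ≈ 281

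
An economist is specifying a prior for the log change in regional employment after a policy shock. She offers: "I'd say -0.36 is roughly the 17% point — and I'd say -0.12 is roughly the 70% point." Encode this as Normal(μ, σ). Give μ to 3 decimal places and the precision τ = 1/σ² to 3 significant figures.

For Normal(μ,σ), the p-quantile is μ + z_p·σ. Here z_{0.17} = -0.9542, z_{0.7} = 0.5244.
So -0.36 = μ − 0.9542σ and -0.12 = μ + 0.5244σ.
Subtracting: σ = (-0.12 − -0.36)/(0.5244 − (-0.9542)) = 0.162.
Then μ = -0.36 − (-0.9542)·0.162 = -0.205.
Precision τ = 1/σ² = 1/0.1623² = 38.

μ = -0.205, τ = 38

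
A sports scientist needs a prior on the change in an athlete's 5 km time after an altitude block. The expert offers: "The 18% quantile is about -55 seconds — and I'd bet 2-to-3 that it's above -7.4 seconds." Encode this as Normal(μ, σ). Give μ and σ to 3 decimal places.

For Normal(μ,σ), the p-quantile is μ + z_p·σ. Here z_{0.18} = -0.9154, z_{0.6} = 0.2533.
So -55 = μ − 0.9154σ and -7.4 = μ + 0.2533σ.
Subtracting: σ = (-7.4 − -55)/(0.2533 − (-0.9154)) = 40.729.
Then μ = -55 − (-0.9154)·40.729 = -17.718.

μ = -17.718, σ = 40.729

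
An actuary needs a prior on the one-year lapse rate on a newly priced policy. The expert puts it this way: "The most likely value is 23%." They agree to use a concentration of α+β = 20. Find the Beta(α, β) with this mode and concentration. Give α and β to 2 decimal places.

For α,β > 1 the Beta mode is (α−1)/(α+β−2). With α+β = 20, the mode is (α−1)/18.
Set (α−1)/18 = 0.23 → α = 1 + 0.23·18 = 5.14.
β = 20 − α = 14.86.

α = 5.14, β = 14.86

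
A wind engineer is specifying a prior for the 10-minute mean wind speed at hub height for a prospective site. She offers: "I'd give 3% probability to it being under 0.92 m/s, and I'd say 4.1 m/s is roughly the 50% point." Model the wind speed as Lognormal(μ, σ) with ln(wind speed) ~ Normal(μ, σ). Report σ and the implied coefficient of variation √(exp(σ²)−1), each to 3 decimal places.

σ ≈ 0.795, CV ≈ 0.938

If T ~ Lognormal(μ,σ) then ln T ~ Normal(μ,σ), so the p-quantile of ln T is μ + z_p·σ.
ln(0.92) = -0.08338 and ln(4.1) = 1.411; z_{0.03} = -1.881, z_{0.5} = 0.
σ = (1.411 − -0.08338)/(0 − (-1.881)) = 0.795.
μ = -0.08338 − (-1.881)·0.795 = 1.411.
CV = √(exp(σ²)−1) = √(exp(0.6313)−1) = 0.938.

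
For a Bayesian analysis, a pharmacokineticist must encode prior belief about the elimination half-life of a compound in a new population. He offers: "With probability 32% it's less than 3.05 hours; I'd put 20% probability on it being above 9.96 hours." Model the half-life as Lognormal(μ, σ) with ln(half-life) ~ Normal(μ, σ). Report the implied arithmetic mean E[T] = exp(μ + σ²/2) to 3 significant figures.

If T ~ Lognormal(μ,σ) then ln T ~ Normal(μ,σ), so the p-quantile of ln T is μ + z_p·σ.
ln(3.05) = 1.115 and ln(9.96) = 2.299; z_{0.32} = -0.4677, z_{0.8} = 0.8416.
σ = (2.299 − 1.115)/(0.8416 − (-0.4677)) = 0.904.
μ = 1.115 − (-0.4677)·0.904 = 1.538.
E[T] = exp(μ + σ²/2) = exp(1.538 + 0.4085) = 7 hours.

E[T] ≈ 7 hours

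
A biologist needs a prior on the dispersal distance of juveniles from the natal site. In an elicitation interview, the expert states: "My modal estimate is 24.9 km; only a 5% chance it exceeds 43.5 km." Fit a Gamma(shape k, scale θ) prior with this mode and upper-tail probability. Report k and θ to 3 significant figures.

k ≈ 9.96, θ ≈ 2.78

Gamma(k,θ) with k>1 has mode (k−1)θ, so θ = 24.9/(k−1).
Need P(X < 43.5) = 0.95 with θ tied to k this way. Start at k = 2, θ = 24.9: P(X<43.5) ≈ 0.521.
Too low — raise k to concentrate. Iterating converges to k ≈ 9.96.
Then θ = 24.9/(9.96−1) ≈ 2.78.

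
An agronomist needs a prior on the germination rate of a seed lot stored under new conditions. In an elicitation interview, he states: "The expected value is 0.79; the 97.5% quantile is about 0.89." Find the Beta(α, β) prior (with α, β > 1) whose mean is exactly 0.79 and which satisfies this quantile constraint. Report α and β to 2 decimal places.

With mean 0.79 fixed, write α = 0.79s, β = 0.21s where s = α+β.
Need P(θ < 0.89) = 0.975 under Beta(0.79s, 0.21s). Normal approximation: (q−m)/√(m(1−m)/s) ≈ z_{0.975} = 1.96, so s ≈ 0.79·0.21·(1.96)²/(0.89−0.79)² = 63.7.
At s = 63.7: P(θ<0.89) ≈ 0.987. Adjusting to match 0.975 gives s ≈ 49.95.
So α = 0.79·49.95 ≈ 39.46, β = 0.21·49.95 ≈ 10.49.

α ≈ 39.46, β ≈ 10.49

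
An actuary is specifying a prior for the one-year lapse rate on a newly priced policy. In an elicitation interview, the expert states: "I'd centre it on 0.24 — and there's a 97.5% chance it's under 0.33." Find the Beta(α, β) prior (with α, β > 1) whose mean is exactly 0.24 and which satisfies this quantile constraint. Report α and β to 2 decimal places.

With mean 0.24 fixed, write α = 0.24s, β = 0.76s where s = α+β.
Need P(θ < 0.33) = 0.975 under Beta(0.24s, 0.76s). Normal approximation: (q−m)/√(m(1−m)/s) ≈ z_{0.975} = 1.96, so s ≈ 0.24·0.76·(1.96)²/(0.33−0.24)² = 86.5.
At s = 86.5: P(θ<0.33) ≈ 0.969. Adjusting to match 0.975 gives s ≈ 95.62.
So α = 0.24·95.62 ≈ 22.95, β = 0.76·95.62 ≈ 72.67.

α ≈ 22.95, β ≈ 72.67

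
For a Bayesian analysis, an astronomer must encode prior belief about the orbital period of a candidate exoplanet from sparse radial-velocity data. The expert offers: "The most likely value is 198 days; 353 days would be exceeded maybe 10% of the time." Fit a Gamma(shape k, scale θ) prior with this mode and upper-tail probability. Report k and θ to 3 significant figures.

k ≈ 6.69, θ ≈ 34.8

Gamma(k,θ) with k>1 has mode (k−1)θ, so θ = 198/(k−1).
Need P(X < 353) = 0.9 with θ tied to k this way. Start at k = 2, θ = 198: P(X<353) ≈ 0.532.
Too low — raise k to concentrate. Iterating converges to k ≈ 6.69.
Then θ = 198/(6.69−1) ≈ 34.8.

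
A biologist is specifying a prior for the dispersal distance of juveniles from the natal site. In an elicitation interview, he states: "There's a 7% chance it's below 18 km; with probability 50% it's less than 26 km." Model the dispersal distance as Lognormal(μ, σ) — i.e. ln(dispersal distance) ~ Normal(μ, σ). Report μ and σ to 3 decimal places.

μ ≈ 3.258, σ ≈ 0.249

If T ~ Lognormal(μ,σ) then ln T ~ Normal(μ,σ), so the p-quantile of ln T is μ + z_p·σ.
ln(18) = 2.89 and ln(26) = 3.258; z_{0.07} = -1.476, z_{0.5} = 0.
σ = (3.258 − 2.89)/(0 − (-1.476)) = 0.249.
μ = 2.89 − (-1.476)·0.249 = 3.258.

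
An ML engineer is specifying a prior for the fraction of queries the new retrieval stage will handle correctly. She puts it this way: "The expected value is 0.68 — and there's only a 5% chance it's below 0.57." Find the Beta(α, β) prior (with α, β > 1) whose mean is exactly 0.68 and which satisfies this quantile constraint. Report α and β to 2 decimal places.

α ≈ 34.95, β ≈ 16.45

With mean 0.68 fixed, write α = 0.68s, β = 0.32s where s = α+β.
Need P(θ < 0.57) = 0.05 under Beta(0.68s, 0.32s). Normal approximation: (q−m)/√(m(1−m)/s) ≈ z_{0.05} = -1.64, so s ≈ 0.68·0.32·(-1.64)²/(0.57−0.68)² = 48.7.
At s = 48.7: P(θ<0.57) ≈ 0.055. Adjusting to match 0.05 gives s ≈ 51.40.
So α = 0.68·51.40 ≈ 34.95, β = 0.32·51.40 ≈ 16.45.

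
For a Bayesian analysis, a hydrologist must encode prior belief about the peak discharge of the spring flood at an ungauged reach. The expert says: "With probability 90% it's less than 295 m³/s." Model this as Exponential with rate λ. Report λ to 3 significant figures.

λ ≈ 0.00781

P(T < 295.0) = 1 − e^(−λ·295.0) = 0.9, so λ = −ln(1−0.9)/295.0 = −ln(0.1)/295.0 = 0.00781.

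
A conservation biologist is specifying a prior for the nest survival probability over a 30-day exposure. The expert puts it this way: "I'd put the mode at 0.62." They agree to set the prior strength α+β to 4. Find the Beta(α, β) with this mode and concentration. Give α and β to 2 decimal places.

For α,β > 1 the Beta mode is (α−1)/(α+β−2). With α+β = 4, the mode is (α−1)/2.
Set (α−1)/2 = 0.62 → α = 1 + 0.62·2 = 2.24.
β = 4 − α = 1.76.

α = 2.24, β = 1.76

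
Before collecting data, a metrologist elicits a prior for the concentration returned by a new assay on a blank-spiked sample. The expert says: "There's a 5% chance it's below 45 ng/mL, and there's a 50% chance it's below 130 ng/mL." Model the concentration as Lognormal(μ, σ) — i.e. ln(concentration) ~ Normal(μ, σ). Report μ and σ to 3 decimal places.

μ ≈ 4.868, σ ≈ 0.645

If T ~ Lognormal(μ,σ) then ln T ~ Normal(μ,σ), so the p-quantile of ln T is μ + z_p·σ.
ln(45) = 3.807 and ln(130) = 4.868; z_{0.05} = -1.645, z_{0.5} = 0.
σ = (4.868 − 3.807)/(0 − (-1.645)) = 0.645.
μ = 3.807 − (-1.645)·0.645 = 4.868.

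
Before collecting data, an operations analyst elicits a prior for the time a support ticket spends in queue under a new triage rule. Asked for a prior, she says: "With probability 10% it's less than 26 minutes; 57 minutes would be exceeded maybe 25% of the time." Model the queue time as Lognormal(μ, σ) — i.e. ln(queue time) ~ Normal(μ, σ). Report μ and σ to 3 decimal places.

μ ≈ 3.772, σ ≈ 0.401

If T ~ Lognormal(μ,σ) then ln T ~ Normal(μ,σ), so the p-quantile of ln T is μ + z_p·σ.
ln(26) = 3.258 and ln(57) = 4.043; z_{0.1} = -1.282, z_{0.75} = 0.6745.
σ = (4.043 − 3.258)/(0.6745 − (-1.282)) = 0.401.
μ = 3.258 − (-1.282)·0.401 = 3.772.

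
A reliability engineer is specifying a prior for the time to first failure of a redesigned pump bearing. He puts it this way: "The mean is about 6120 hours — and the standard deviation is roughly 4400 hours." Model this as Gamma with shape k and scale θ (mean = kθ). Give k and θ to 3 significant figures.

For Gamma(k, scale θ): mean = kθ, variance = kθ², so CV = 1/√k.
CV = SD/mean = 4400/6120 = 0.719, hence k = 1/CV² = 1.93.
Then θ = mean/k = 6120/1.93 = 3160.

k ≈ 1.93, θ ≈ 3160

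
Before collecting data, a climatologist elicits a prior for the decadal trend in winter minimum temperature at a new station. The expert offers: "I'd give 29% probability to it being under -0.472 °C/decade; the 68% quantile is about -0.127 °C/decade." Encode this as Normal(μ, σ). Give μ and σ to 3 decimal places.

μ = -0.285, σ = 0.338

For Normal(μ,σ), the p-quantile is μ + z_p·σ. Here z_{0.29} = -0.5534, z_{0.68} = 0.4677.
So -0.472 = μ − 0.5534σ and -0.127 = μ + 0.4677σ.
Subtracting: σ = (-0.127 − -0.472)/(0.4677 − (-0.5534)) = 0.338.
Then μ = -0.472 − (-0.5534)·0.338 = -0.285.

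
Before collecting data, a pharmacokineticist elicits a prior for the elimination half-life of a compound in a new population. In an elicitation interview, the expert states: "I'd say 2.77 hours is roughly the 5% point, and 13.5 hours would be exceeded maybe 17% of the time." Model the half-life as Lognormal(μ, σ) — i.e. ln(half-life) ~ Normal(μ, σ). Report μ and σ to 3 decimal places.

If T ~ Lognormal(μ,σ) then ln T ~ Normal(μ,σ), so the p-quantile of ln T is μ + z_p·σ.
ln(2.77) = 1.019 and ln(13.5) = 2.603; z_{0.05} = -1.645, z_{0.83} = 0.9542.
σ = (2.603 − 1.019)/(0.9542 − (-1.645)) = 0.609.
μ = 1.019 − (-1.645)·0.609 = 2.021.

μ ≈ 2.021, σ ≈ 0.609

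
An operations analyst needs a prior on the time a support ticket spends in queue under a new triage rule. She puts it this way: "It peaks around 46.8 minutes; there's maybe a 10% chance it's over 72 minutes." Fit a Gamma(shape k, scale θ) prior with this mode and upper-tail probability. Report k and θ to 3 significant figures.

k ≈ 11.1, θ ≈ 4.65

Gamma(k,θ) with k>1 has mode (k−1)θ, so θ = 46.8/(k−1).
Need P(X < 72) = 0.9 with θ tied to k this way. Start at k = 2, θ = 46.8: P(X<72) ≈ 0.455.
Too low — raise k to concentrate. Iterating converges to k ≈ 11.1.
Then θ = 46.8/(11.1−1) ≈ 4.65.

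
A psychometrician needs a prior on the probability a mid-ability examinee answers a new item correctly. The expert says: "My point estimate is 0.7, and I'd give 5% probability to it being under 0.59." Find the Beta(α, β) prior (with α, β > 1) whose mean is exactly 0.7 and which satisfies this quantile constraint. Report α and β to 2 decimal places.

α ≈ 35.05, β ≈ 15.02

With mean 0.7 fixed, write α = 0.7s, β = 0.3s where s = α+β.
Need P(θ < 0.59) = 0.05 under Beta(0.7s, 0.3s). Normal approximation: (q−m)/√(m(1−m)/s) ≈ z_{0.05} = -1.64, so s ≈ 0.7·0.3·(-1.64)²/(0.59−0.7)² = 47.0.
At s = 47.0: P(θ<0.59) ≈ 0.055. Adjusting to match 0.05 gives s ≈ 50.08.
So α = 0.7·50.08 ≈ 35.05, β = 0.3·50.08 ≈ 15.02.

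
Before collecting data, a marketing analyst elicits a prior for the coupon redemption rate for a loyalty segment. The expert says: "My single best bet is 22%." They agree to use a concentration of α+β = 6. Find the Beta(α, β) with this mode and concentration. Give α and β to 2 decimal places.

For α,β > 1 the Beta mode is (α−1)/(α+β−2). With α+β = 6, the mode is (α−1)/4.
Set (α−1)/4 = 0.22 → α = 1 + 0.22·4 = 1.88.
β = 6 − α = 4.12.

α = 1.88, β = 4.12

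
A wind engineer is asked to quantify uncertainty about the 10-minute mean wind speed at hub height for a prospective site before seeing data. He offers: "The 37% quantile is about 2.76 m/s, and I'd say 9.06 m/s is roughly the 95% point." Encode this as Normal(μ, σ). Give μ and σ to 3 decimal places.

μ = 3.818, σ = 3.187

For Normal(μ,σ), the p-quantile is μ + z_p·σ. Here z_{0.37} = -0.3319, z_{0.95} = 1.645.
So 2.76 = μ − 0.3319σ and 9.06 = μ + 1.645σ.
Subtracting: σ = (9.06 − 2.76)/(1.645 − (-0.3319)) = 3.187.
Then μ = 2.76 − (-0.3319)·3.187 = 3.818.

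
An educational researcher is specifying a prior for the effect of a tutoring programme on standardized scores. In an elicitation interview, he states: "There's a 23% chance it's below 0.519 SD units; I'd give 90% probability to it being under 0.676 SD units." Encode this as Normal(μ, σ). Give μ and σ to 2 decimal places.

μ = 0.58, σ = 0.08

The p-quantile of Normal(μ,σ) is μ + z_p·σ, with z_{0.23} = -0.7388 and z_{0.9} = 1.282.
Eliminate σ: μ = (z₂·x₁ − z₁·x₂)/(z₂ − z₁) = (1.282·0.519 − (-0.7388)·0.676)/2.02 = 0.58.
Then σ = (x₂ − x₁)/(z₂ − z₁) = (0.676 − 0.519)/2.02 = 0.08.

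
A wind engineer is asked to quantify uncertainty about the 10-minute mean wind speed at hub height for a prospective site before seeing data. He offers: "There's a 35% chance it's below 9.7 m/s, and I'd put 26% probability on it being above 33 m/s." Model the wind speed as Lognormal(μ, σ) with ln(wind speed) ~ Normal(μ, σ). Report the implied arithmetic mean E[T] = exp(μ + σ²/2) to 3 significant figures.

If T ~ Lognormal(μ,σ) then ln T ~ Normal(μ,σ), so the p-quantile of ln T is μ + z_p·σ.
ln(9.7) = 2.272 and ln(33) = 3.497; z_{0.35} = -0.3853, z_{0.74} = 0.6433.
σ = (3.497 − 2.272)/(0.6433 − (-0.3853)) = 1.190.
μ = 2.272 − (-0.3853)·1.190 = 2.731.
E[T] = exp(μ + σ²/2) = exp(2.731 + 0.7084) = 31.2 m/s.

E[T] ≈ 31.2 m/s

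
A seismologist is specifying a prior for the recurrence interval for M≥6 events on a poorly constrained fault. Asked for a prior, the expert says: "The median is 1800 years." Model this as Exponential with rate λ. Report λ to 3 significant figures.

Exponential median = ln 2 / λ, so λ = ln 2 / 1800.0 = 0.000385.

λ ≈ 0.000385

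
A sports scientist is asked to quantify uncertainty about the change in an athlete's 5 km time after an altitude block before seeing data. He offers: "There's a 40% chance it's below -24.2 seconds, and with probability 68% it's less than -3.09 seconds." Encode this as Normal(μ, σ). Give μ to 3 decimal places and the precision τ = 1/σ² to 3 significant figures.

The p-quantile of Normal(μ,σ) is μ + z_p·σ, with z_{0.4} = -0.2533 and z_{0.68} = 0.4677.
Eliminate σ: μ = (z₂·x₁ − z₁·x₂)/(z₂ − z₁) = (0.4677·-24.2 − (-0.2533)·-3.09)/0.721 = -16.783.
Then σ = (x₂ − x₁)/(z₂ − z₁) = (-3.09 − -24.2)/0.721 = 29.277.
Precision τ = 1/σ² = 1/29.28² = 0.00117.

μ = -16.783, τ = 0.00117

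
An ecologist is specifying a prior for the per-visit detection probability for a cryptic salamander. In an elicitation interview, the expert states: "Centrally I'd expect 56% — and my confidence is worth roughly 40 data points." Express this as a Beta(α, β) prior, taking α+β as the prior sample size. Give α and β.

Under the effective-sample-size interpretation, Beta(α, β) has prior mean α/(α+β) and prior sample size α+β.
So α+β = 40 and α/(α+β) = 0.56, giving α = 0.56·40 = 22.4 and β = 40 − 22.4 = 17.6.

α = 22.4, β = 17.6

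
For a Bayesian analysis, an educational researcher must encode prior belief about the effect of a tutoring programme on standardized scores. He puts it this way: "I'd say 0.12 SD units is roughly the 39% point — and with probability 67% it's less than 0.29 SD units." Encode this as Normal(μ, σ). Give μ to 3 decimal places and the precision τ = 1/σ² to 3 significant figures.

The p-quantile of Normal(μ,σ) is μ + z_p·σ, with z_{0.39} = -0.2793 and z_{0.67} = 0.4399.
Eliminate σ: μ = (z₂·x₁ − z₁·x₂)/(z₂ − z₁) = (0.4399·0.12 − (-0.2793)·0.29)/0.7192 = 0.186.
Then σ = (x₂ − x₁)/(z₂ − z₁) = (0.29 − 0.12)/0.7192 = 0.236.
Precision τ = 1/σ² = 1/0.2364² = 17.9.

μ = 0.186, τ = 17.9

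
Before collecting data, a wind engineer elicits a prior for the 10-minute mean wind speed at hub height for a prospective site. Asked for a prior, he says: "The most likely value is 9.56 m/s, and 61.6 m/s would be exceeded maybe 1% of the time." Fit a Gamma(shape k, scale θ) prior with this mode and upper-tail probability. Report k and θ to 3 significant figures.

Gamma(k,θ) with k>1 has mode (k−1)θ, so θ = 9.56/(k−1).
Need P(X < 61.6) = 0.99 with θ tied to k this way. Start at k = 2, θ = 9.56: P(X<61.6) ≈ 0.988.
Too low — raise k to concentrate. Iterating converges to k ≈ 2.04.
Then θ = 9.56/(2.04−1) ≈ 9.17.

k ≈ 2.04, θ ≈ 9.17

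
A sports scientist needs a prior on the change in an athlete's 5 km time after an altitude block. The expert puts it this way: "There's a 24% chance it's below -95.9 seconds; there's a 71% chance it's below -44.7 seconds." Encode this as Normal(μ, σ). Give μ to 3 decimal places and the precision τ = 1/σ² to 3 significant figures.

The p-quantile of Normal(μ,σ) is μ + z_p·σ, with z_{0.24} = -0.7063 and z_{0.71} = 0.5534.
Eliminate σ: μ = (z₂·x₁ − z₁·x₂)/(z₂ − z₁) = (0.5534·-95.9 − (-0.7063)·-44.7)/1.26 = -67.192.
Then σ = (x₂ − x₁)/(z₂ − z₁) = (-44.7 − -95.9)/1.26 = 40.645.
Precision τ = 1/σ² = 1/40.65² = 0.000605.

μ = -67.192, τ = 0.000605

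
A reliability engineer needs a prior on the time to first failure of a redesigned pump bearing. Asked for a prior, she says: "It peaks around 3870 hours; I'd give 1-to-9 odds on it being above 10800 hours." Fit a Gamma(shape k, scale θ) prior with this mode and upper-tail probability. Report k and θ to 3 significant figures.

k ≈ 2.81, θ ≈ 2130

Gamma(k,θ) with k>1 has mode (k−1)θ, so θ = 3870/(k−1).
Need P(X < 10800) = 0.9 with θ tied to k this way. Start at k = 2, θ = 3870: P(X<10800) ≈ 0.767.
Too low — raise k to concentrate. Iterating converges to k ≈ 2.81.
Then θ = 3870/(2.81−1) ≈ 2130.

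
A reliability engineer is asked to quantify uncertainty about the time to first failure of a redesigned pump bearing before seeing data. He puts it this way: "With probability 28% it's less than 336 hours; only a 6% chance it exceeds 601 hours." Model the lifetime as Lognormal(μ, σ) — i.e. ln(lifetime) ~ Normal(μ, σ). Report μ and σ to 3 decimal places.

If T ~ Lognormal(μ,σ) then ln T ~ Normal(μ,σ), so the p-quantile of ln T is μ + z_p·σ.
ln(336) = 5.817 and ln(601) = 6.399; z_{0.28} = -0.5828, z_{0.94} = 1.555.
σ = (6.399 − 5.817)/(1.555 − (-0.5828)) = 0.272.
μ = 5.817 − (-0.5828)·0.272 = 5.976.

μ ≈ 5.976, σ ≈ 0.272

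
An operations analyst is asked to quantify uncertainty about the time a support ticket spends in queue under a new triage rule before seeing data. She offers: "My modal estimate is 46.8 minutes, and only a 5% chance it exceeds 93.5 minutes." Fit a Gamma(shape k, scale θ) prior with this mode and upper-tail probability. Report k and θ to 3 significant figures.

k ≈ 6.79, θ ≈ 8.09

Gamma(k,θ) with k>1 has mode (k−1)θ, so θ = 46.8/(k−1).
Need P(X < 93.5) = 0.95 with θ tied to k this way. Start at k = 2, θ = 46.8: P(X<93.5) ≈ 0.593.
Too low — raise k to concentrate. Iterating converges to k ≈ 6.79.
Then θ = 46.8/(6.79−1) ≈ 8.09.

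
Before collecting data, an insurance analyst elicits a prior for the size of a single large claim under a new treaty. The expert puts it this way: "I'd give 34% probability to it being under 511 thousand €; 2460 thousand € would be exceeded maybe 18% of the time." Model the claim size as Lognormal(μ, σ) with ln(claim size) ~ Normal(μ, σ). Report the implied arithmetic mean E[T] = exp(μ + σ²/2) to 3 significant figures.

E[T] ≈ 1680 thousand €

If T ~ Lognormal(μ,σ) then ln T ~ Normal(μ,σ), so the p-quantile of ln T is μ + z_p·σ.
ln(511) = 6.236 and ln(2460) = 7.808; z_{0.34} = -0.4125, z_{0.82} = 0.9154.
σ = (7.808 − 6.236)/(0.9154 − (-0.4125)) = 1.184.
μ = 6.236 − (-0.4125)·1.184 = 6.725.
E[T] = exp(μ + σ²/2) = exp(6.725 + 0.7004) = 1680 thousand €.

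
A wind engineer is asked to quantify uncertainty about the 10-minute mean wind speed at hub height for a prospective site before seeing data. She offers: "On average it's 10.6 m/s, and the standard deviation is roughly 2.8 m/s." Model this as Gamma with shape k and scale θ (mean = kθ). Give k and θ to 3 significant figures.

For Gamma(k, scale θ): mean = kθ, variance = kθ², so CV = 1/√k.
CV = SD/mean = 2.8/10.6 = 0.2642, hence k = 1/CV² = 14.3.
Then θ = mean/k = 10.6/14.3 = 0.74.

k ≈ 14.3, θ ≈ 0.74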